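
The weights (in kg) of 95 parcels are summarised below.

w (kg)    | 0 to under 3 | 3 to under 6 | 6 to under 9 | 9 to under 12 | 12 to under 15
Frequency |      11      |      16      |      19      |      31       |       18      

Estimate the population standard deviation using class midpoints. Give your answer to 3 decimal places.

Midpoints: 1.5, 4.5, 7.5, 10.5, 13.5
n = 95, Σfm = 799.5, mean = 8.4158
Σfm² = 8115.75
Σf(m − x̄)² = Σfm² − (Σfm)²/n = 8115.75 − 799.5²/95 = 1387.3263
Population variance = 1387.3263 / 95 = 14.6034
Standard deviation = √14.6034 = 3.8214

3.821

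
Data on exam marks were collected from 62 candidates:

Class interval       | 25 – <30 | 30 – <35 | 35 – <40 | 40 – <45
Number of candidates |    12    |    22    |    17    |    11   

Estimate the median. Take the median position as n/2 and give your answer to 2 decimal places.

34.32

Cumulative frequencies: 12, 34, 51, 62
n = 62; position = n/2 = 31.
This falls in the class 30 – <35: L = 30, F = 12, f = 22, h = 5.
Median ≈ 30 + ((31 − 12) / 22) × 5 = 34.3182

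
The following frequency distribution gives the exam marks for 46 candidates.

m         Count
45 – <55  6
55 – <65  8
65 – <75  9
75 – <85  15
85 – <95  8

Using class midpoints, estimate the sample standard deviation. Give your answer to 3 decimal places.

Midpoints: 50, 60, 70, 80, 90
n = 46, Σfm = 3330, mean = 72.3913
Σfm² = 248700
Σf(m − x̄)² = Σfm² − (Σfm)²/n = 248700 − 3330²/46 = 7636.9565
Sample variance = 7636.9565 / 45 = 169.7101
Standard deviation = √169.7101 = 13.0273

13.027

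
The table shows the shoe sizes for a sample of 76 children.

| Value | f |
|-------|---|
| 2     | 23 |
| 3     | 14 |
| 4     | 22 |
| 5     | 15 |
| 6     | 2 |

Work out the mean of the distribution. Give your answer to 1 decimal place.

3.5

Values: 2, 3, 4, 5, 6
Σfx = 23×2 + 14×3 + 22×4 + 15×5 + 2×6 = 263
n = Σf = 76
Mean = 263 / 76 = 3.4605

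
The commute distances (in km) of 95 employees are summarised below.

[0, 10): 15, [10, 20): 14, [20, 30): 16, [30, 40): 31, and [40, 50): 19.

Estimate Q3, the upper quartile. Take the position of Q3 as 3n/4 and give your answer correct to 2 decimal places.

38.47

Cumulative frequencies: 15, 29, 45, 76, 95
n = 95; position = 3n/4 = 71.25.
This falls in the class [30, 40): L = 30, F = 45, f = 31, h = 10.
Upper quartile ≈ 30 + ((71.25 − 45) / 31) × 10 = 38.4677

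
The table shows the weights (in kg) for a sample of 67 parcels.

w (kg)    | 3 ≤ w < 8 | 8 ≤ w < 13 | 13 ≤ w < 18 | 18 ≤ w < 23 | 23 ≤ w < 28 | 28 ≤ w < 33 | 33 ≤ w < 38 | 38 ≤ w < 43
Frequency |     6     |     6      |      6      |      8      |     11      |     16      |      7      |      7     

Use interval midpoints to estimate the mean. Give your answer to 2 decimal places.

Midpoints: 5.5, 10.5, 15.5, 20.5, 25.5, 30.5, 35.5, 40.5
Σfm = 6×5.5 + 6×10.5 + 6×15.5 + 8×20.5 + 11×25.5 + 16×30.5 + 7×35.5 + 7×40.5 = 1653.5
n = Σf = 67
Mean = 1653.5 / 67 = 24.6791

24.68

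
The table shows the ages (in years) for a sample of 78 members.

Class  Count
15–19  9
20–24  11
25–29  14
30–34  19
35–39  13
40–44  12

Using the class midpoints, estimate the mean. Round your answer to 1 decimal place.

Midpoints: 17, 22, 27, 32, 37, 42
Σfm = 9×17 + 11×22 + 14×27 + 19×32 + 13×37 + 12×42 = 2366
n = Σf = 78
Mean = 2366 / 78 = 30.3333

30.3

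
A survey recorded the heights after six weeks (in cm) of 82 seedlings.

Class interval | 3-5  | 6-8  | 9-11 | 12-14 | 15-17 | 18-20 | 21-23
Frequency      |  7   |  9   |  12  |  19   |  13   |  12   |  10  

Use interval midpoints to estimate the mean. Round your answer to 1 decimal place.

13.6

Midpoints: 4, 7, 10, 13, 16, 19, 22
Σfm = 7×4 + 9×7 + 12×10 + 19×13 + 13×16 + 12×19 + 10×22 = 1114
n = Σf = 82
Mean = 1114 / 82 = 13.5854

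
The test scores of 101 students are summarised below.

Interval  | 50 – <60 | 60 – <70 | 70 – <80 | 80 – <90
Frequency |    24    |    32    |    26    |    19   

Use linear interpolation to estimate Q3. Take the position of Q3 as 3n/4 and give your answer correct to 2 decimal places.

77.60

Cumulative frequencies: 24, 56, 82, 101
n = 101; position = 3n/4 = 75.75.
This falls in the class 70 – <80: L = 70, F = 56, f = 26, h = 10.
Upper quartile ≈ 70 + ((75.75 − 56) / 26) × 10 = 77.5962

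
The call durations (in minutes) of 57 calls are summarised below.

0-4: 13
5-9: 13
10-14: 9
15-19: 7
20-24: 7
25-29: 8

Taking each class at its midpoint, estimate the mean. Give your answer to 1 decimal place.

Midpoints: 2, 7, 12, 17, 22, 27
Σfm = 13×2 + 13×7 + 9×12 + 7×17 + 7×22 + 8×27 = 714
n = Σf = 57
Mean = 714 / 57 = 12.5263

12.5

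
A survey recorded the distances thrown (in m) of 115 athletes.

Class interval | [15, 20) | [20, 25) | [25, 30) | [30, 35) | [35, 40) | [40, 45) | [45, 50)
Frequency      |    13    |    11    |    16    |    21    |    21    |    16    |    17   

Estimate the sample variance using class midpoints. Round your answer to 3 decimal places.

Midpoints: 17.5, 22.5, 27.5, 32.5, 37.5, 42.5, 47.5
n = 115, Σfm = 3872.5, mean = 33.6739
Σfm² = 140618.75
Σf(m − x̄)² = Σfm² − (Σfm)²/n = 140618.75 − 3872.5²/115 = 10216.5217
Sample variance = 10216.5217 / 114 = 89.6186

89.619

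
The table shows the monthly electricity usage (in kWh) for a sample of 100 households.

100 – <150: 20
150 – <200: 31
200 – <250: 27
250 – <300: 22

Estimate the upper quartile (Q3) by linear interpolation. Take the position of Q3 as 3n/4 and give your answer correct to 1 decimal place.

Cumulative frequencies: 20, 51, 78, 100
n = 100; position = 3n/4 = 75.
This falls in the class 200 – <250: L = 200, F = 51, f = 27, h = 50.
Upper quartile ≈ 200 + ((75 − 51) / 27) × 50 = 244.4444

244.4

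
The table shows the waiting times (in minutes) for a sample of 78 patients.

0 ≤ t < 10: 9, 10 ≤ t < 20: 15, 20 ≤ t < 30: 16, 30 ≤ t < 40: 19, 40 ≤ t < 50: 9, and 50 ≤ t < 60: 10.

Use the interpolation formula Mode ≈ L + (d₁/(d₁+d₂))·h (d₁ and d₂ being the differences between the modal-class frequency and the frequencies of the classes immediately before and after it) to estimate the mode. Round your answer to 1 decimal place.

32.3

Modal class: 30 ≤ t < 40 (highest frequency 19).
d₁ = 19 − 16 = 3, d₂ = 19 − 9 = 10
Mode ≈ 30 + (3/(3+10)) × 10 = 30 + 2.3077 = 32.3077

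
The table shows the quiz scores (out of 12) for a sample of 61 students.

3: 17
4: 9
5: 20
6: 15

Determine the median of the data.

5

Cumulative frequencies: 17, 26, 46, 61
n = 61, so the median is the value in position (n+1)/2 = 31.
Position 31 falls at value 5.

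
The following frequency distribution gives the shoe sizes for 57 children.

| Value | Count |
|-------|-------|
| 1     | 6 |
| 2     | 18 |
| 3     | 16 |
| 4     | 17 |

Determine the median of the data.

3

Cumulative frequencies: 6, 24, 40, 57
n = 57, so the median is the value in position (n+1)/2 = 29.
Position 29 falls at value 3.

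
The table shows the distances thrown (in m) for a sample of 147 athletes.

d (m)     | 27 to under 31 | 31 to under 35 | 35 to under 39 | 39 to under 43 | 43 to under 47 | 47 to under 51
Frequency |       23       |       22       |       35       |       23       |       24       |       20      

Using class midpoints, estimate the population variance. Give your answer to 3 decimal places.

42.014

Midpoints: 29, 33, 37, 41, 45, 49
n = 147, Σfm = 5691, mean = 38.7143
Σfm² = 226499
Σf(m − x̄)² = Σfm² − (Σfm)²/n = 226499 − 5691²/147 = 6176.0000
Population variance = 6176.0000 / 147 = 42.0136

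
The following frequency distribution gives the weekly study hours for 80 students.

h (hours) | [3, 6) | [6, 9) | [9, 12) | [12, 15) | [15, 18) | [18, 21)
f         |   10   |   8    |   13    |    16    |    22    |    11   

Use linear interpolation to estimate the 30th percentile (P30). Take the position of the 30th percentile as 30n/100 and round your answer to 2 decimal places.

Cumulative frequencies: 10, 18, 31, 47, 69, 80
n = 80; position = 30n/100 = 24.
This falls in the class [9, 12): L = 9, F = 18, f = 13, h = 3.
30th percentile ≈ 9 + ((24 − 18) / 13) × 3 = 10.3846

10.38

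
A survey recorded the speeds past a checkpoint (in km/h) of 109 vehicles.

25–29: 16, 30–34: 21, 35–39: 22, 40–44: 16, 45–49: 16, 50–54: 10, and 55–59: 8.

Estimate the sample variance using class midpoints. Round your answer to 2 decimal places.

81.76

Midpoints: 27, 32, 37, 42, 47, 52, 57
n = 109, Σfm = 4318, mean = 39.6147
Σfm² = 179886
Σf(m − x̄)² = Σfm² − (Σfm)²/n = 179886 − 4318²/109 = 8829.8165
Sample variance = 8829.8165 / 108 = 81.7576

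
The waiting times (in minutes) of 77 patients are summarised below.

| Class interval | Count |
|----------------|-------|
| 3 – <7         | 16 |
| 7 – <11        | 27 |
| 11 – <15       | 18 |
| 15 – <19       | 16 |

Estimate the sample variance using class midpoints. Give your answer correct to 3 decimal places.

Midpoints: 5, 9, 13, 17
n = 77, Σfm = 829, mean = 10.7662
Σfm² = 10253
Σf(m − x̄)² = Σfm² − (Σfm)²/n = 10253 − 829²/77 = 1327.7922
Sample variance = 1327.7922 / 76 = 17.4710

17.471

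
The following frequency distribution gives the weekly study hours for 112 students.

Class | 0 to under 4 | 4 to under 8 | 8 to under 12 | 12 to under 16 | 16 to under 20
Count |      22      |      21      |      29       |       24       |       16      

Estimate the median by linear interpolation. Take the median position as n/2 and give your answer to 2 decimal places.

Cumulative frequencies: 22, 43, 72, 96, 112
n = 112; position = n/2 = 56.
This falls in the class 8 to under 12: L = 8, F = 43, f = 29, h = 4.
Median ≈ 8 + ((56 − 43) / 29) × 4 = 9.7931

9.79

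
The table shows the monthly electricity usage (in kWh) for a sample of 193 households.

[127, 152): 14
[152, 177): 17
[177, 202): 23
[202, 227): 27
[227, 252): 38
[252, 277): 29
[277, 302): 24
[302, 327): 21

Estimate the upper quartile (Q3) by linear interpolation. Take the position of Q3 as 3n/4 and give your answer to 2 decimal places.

274.20

Cumulative frequencies: 14, 31, 54, 81, 119, 148, 172, 193
n = 193; position = 3n/4 = 144.75.
This falls in the class [252, 277): L = 252, F = 119, f = 29, h = 25.
Upper quartile ≈ 252 + ((144.75 − 119) / 29) × 25 = 274.1983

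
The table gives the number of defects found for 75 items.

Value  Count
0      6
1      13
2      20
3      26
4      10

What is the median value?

Cumulative frequencies: 6, 19, 39, 65, 75
n = 75, so the median is the value in position (n+1)/2 = 38.
Position 38 falls at value 2.

2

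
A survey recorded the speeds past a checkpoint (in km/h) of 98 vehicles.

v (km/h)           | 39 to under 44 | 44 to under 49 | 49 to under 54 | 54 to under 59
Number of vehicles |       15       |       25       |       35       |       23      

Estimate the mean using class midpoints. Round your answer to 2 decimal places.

Midpoints: 41.5, 46.5, 51.5, 56.5
Σfm = 15×41.5 + 25×46.5 + 35×51.5 + 23×56.5 = 4887
n = Σf = 98
Mean = 4887 / 98 = 49.8673

49.87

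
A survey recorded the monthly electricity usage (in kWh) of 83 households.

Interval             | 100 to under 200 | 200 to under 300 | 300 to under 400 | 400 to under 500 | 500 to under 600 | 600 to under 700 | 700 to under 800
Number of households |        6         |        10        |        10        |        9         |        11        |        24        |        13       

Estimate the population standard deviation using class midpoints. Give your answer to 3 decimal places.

189.444

Midpoints: 150, 250, 350, 450, 550, 650, 750
n = 83, Σfm = 42350, mean = 510.2410
Σfm² = 24587500
Σf(m − x̄)² = Σfm² − (Σfm)²/n = 24587500 − 42350²/83 = 2978795.1807
Population variance = 2978795.1807 / 83 = 35889.0986
Standard deviation = √35889.0986 = 189.4442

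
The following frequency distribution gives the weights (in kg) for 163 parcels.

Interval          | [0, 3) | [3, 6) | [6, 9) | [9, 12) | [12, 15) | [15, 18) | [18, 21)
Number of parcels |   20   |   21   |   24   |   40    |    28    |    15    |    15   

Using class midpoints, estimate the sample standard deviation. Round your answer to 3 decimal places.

5.311

Midpoints: 1.5, 4.5, 7.5, 10.5, 13.5, 16.5, 19.5
n = 163, Σfm = 1642.5, mean = 10.0767
Σfm² = 21120.75
Σf(m − x̄)² = Σfm² − (Σfm)²/n = 21120.75 − 1642.5²/163 = 4569.7914
Sample variance = 4569.7914 / 162 = 28.2086
Standard deviation = √28.2086 = 5.3112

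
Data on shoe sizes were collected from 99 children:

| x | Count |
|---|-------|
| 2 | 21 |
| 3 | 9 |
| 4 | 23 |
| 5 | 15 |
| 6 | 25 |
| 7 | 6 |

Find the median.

4

Cumulative frequencies: 21, 30, 53, 68, 93, 99
n = 99, so the median is the value in position (n+1)/2 = 50.
Position 50 falls at value 4.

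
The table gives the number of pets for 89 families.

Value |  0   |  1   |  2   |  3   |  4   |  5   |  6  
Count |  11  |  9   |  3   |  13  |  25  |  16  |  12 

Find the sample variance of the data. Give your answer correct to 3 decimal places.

3.613

Values: 0, 1, 2, 3, 4, 5, 6
n = 89, Σfx = 306, mean = 3.4382
Σfx² = 1370
Σf(x − x̄)² = Σfx² − (Σfx)²/n = 1370 − 306²/89 = 317.9101
Sample variance = 317.9101 / 88 = 3.6126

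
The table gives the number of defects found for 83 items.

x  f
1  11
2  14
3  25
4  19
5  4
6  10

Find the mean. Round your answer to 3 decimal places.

Values: 1, 2, 3, 4, 5, 6
Σfx = 11×1 + 14×2 + 25×3 + 19×4 + 4×5 + 10×6 = 270
n = Σf = 83
Mean = 270 / 83 = 3.2530

3.253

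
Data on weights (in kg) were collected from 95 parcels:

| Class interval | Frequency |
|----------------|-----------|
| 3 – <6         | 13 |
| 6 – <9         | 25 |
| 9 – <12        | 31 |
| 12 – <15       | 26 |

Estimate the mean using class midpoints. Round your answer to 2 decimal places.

9.71

Midpoints: 4.5, 7.5, 10.5, 13.5
Σfm = 13×4.5 + 25×7.5 + 31×10.5 + 26×13.5 = 922.5
n = Σf = 95
Mean = 922.5 / 95 = 9.7105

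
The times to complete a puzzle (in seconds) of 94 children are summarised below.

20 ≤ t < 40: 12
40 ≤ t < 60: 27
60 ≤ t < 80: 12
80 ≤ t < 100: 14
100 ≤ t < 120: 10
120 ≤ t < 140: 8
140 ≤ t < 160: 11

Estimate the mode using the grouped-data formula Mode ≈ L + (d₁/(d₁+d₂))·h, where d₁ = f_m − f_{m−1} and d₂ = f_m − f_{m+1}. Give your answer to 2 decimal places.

50.00

Modal class: 40 ≤ t < 60 (highest frequency 27).
d₁ = 27 − 12 = 15, d₂ = 27 − 12 = 15
Mode ≈ 40 + (15/(15+15)) × 20 = 40 + 10.0000 = 50.0000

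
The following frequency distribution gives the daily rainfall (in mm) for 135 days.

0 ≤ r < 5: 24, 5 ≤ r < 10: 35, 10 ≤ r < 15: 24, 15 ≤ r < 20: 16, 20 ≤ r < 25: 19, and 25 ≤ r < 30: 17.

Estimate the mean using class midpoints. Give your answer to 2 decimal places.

Midpoints: 2.5, 7.5, 12.5, 17.5, 22.5, 27.5
Σfm = 24×2.5 + 35×7.5 + 24×12.5 + 16×17.5 + 19×22.5 + 17×27.5 = 1797.5
n = Σf = 135
Mean = 1797.5 / 135 = 13.3148

13.31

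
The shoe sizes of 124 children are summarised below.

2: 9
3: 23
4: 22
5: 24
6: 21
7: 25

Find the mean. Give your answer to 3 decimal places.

Values: 2, 3, 4, 5, 6, 7
Σfx = 9×2 + 23×3 + 22×4 + 24×5 + 21×6 + 25×7 = 596
n = Σf = 124
Mean = 596 / 124 = 4.8065

4.806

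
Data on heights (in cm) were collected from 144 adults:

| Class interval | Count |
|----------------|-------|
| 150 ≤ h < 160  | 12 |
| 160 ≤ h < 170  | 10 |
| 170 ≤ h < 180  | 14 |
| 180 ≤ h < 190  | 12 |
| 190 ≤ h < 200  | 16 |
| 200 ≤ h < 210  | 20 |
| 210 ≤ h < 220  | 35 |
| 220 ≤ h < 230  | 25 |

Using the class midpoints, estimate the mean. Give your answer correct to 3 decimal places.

198.264

Midpoints: 155, 165, 175, 185, 195, 205, 215, 225
Σfm = 12×155 + 10×165 + 14×175 + 12×185 + 16×195 + 20×205 + 35×215 + 25×225 = 28550
n = Σf = 144
Mean = 28550 / 144 = 198.2639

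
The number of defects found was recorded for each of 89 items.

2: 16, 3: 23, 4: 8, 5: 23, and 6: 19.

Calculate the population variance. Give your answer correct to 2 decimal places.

2.09

Values: 2, 3, 4, 5, 6
n = 89, Σfx = 362, mean = 4.0674
Σfx² = 1658
Σf(x − x̄)² = Σfx² − (Σfx)²/n = 1658 − 362²/89 = 185.5955
Population variance = 185.5955 / 89 = 2.0853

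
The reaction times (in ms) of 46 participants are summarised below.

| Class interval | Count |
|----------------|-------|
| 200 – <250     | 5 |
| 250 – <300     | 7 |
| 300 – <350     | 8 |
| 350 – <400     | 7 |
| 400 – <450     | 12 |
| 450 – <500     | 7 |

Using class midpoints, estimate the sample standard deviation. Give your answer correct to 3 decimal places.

81.093

Midpoints: 225, 275, 325, 375, 425, 475
n = 46, Σfm = 16700, mean = 363.0435
Σfm² = 6358750
Σf(m − x̄)² = Σfm² − (Σfm)²/n = 6358750 − 16700²/46 = 295923.9130
Sample variance = 295923.9130 / 45 = 6576.0870
Standard deviation = √6576.0870 = 81.0931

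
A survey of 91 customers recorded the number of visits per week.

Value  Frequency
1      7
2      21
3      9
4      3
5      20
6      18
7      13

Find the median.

Cumulative frequencies: 7, 28, 37, 40, 60, 78, 91
n = 91, so the median is the value in position (n+1)/2 = 46.
Position 46 falls at value 5.

5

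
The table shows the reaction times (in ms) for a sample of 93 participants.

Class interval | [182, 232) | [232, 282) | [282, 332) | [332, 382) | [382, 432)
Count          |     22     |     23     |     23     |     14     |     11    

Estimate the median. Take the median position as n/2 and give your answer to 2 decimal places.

285.26

Cumulative frequencies: 22, 45, 68, 82, 93
n = 93; position = n/2 = 46.5.
This falls in the class [282, 332): L = 282, F = 45, f = 23, h = 50.
Median ≈ 282 + ((46.5 − 45) / 23) × 50 = 285.2609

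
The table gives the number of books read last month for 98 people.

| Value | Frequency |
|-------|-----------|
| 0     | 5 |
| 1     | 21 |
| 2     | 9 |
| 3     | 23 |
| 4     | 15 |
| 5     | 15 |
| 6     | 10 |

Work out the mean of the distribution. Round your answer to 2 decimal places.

3.09

Values: 0, 1, 2, 3, 4, 5, 6
Σfx = 5×0 + 21×1 + 9×2 + 23×3 + 15×4 + 15×5 + 10×6 = 303
n = Σf = 98
Mean = 303 / 98 = 3.0918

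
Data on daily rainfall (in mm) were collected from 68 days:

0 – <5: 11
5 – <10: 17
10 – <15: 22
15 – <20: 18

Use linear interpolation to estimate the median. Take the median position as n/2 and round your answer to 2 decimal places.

11.36

Cumulative frequencies: 11, 28, 50, 68
n = 68; position = n/2 = 34.
This falls in the class 10 – <15: L = 10, F = 28, f = 22, h = 5.
Median ≈ 10 + ((34 − 28) / 22) × 5 = 11.3636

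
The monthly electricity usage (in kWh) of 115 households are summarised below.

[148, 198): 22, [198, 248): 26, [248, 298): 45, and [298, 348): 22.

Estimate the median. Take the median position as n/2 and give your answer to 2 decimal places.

Cumulative frequencies: 22, 48, 93, 115
n = 115; position = n/2 = 57.5.
This falls in the class [248, 298): L = 248, F = 48, f = 45, h = 50.
Median ≈ 248 + ((57.5 − 48) / 45) × 50 = 258.5556

258.56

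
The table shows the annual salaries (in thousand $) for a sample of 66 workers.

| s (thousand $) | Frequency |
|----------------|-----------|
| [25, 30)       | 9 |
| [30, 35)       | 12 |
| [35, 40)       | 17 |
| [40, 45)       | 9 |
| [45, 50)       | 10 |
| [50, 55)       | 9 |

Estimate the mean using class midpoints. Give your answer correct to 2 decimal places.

Midpoints: 27.5, 32.5, 37.5, 42.5, 47.5, 52.5
Σfm = 9×27.5 + 12×32.5 + 17×37.5 + 9×42.5 + 10×47.5 + 9×52.5 = 2605
n = Σf = 66
Mean = 2605 / 66 = 39.4697

39.47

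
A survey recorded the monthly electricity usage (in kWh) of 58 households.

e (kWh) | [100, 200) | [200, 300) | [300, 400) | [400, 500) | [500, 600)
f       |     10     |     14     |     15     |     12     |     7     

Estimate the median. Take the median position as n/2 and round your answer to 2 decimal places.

333.33

Cumulative frequencies: 10, 24, 39, 51, 58
n = 58; position = n/2 = 29.
This falls in the class [300, 400): L = 300, F = 24, f = 15, h = 100.
Median ≈ 300 + ((29 − 24) / 15) × 100 = 333.3333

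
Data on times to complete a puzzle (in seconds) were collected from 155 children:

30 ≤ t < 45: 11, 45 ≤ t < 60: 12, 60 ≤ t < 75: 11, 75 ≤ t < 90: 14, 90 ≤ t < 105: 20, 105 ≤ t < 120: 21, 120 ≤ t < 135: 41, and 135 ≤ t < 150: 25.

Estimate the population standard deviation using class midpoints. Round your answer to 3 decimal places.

32.490

Midpoints: 37.5, 52.5, 67.5, 82.5, 97.5, 112.5, 127.5, 142.5
n = 155, Σfm = 16042.5, mean = 103.5000
Σfm² = 1824018.75
Σf(m − x̄)² = Σfm² − (Σfm)²/n = 1824018.75 − 16042.5²/155 = 163620.0000
Population variance = 163620.0000 / 155 = 1055.6129
Standard deviation = √1055.6129 = 32.4902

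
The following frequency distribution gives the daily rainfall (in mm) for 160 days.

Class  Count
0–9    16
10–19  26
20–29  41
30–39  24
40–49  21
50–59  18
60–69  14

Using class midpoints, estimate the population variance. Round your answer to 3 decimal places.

310.609

Midpoints: 4.5, 14.5, 24.5, 34.5, 44.5, 54.5, 64.5
n = 160, Σfm = 5100, mean = 31.8750
Σfm² = 212260
Σf(m − x̄)² = Σfm² − (Σfm)²/n = 212260 − 5100²/160 = 49697.5000
Population variance = 49697.5000 / 160 = 310.6094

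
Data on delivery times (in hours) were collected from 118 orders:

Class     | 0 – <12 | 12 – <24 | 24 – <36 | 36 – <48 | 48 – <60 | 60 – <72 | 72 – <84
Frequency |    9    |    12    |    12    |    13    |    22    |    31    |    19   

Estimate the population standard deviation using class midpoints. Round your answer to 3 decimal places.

Midpoints: 6, 18, 30, 42, 54, 66, 78
n = 118, Σfm = 5892, mean = 49.9322
Σfm² = 352728
Σf(m − x̄)² = Σfm² − (Σfm)²/n = 352728 − 5892²/118 = 58527.4576
Population variance = 58527.4576 / 118 = 495.9954
Standard deviation = √495.9954 = 22.2710

22.271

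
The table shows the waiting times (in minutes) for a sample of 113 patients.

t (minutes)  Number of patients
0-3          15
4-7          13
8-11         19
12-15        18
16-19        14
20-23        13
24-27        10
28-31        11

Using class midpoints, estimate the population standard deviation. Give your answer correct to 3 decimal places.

8.686

Midpoints: 1.5, 5.5, 9.5, 13.5, 17.5, 21.5, 25.5, 29.5
n = 113, Σfm = 1621.5, mean = 14.3496
Σfm² = 31794.25
Σf(m − x̄)² = Σfm² − (Σfm)²/n = 31794.25 − 1621.5²/113 = 8526.4425
Population variance = 8526.4425 / 113 = 75.4552
Standard deviation = √75.4552 = 8.6865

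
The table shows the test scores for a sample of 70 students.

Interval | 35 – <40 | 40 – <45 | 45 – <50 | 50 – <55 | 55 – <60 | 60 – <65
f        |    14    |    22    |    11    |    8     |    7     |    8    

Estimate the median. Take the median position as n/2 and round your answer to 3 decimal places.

44.773

Cumulative frequencies: 14, 36, 47, 55, 62, 70
n = 70; position = n/2 = 35.
This falls in the class 40 – <45: L = 40, F = 14, f = 22, h = 5.
Median ≈ 40 + ((35 − 14) / 22) × 5 = 44.7727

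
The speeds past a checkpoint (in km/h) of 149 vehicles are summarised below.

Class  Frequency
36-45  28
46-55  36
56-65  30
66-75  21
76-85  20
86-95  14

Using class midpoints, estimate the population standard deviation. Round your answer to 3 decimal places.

Midpoints: 40.5, 50.5, 60.5, 70.5, 80.5, 90.5
n = 149, Σfm = 9124.5, mean = 61.2383
Σfm² = 596187.25
Σf(m − x̄)² = Σfm² − (Σfm)²/n = 596187.25 − 9124.5²/149 = 37418.7919
Population variance = 37418.7919 / 149 = 251.1328
Standard deviation = √251.1328 = 15.8472

15.847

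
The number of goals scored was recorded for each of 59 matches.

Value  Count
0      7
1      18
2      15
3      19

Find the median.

Cumulative frequencies: 7, 25, 40, 59
n = 59, so the median is the value in position (n+1)/2 = 30.
Position 30 falls at value 2.

2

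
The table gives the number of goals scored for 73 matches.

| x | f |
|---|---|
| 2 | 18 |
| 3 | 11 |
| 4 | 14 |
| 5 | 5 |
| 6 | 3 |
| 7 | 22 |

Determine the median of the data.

Cumulative frequencies: 18, 29, 43, 48, 51, 73
n = 73, so the median is the value in position (n+1)/2 = 37.
Position 37 falls at value 4.

4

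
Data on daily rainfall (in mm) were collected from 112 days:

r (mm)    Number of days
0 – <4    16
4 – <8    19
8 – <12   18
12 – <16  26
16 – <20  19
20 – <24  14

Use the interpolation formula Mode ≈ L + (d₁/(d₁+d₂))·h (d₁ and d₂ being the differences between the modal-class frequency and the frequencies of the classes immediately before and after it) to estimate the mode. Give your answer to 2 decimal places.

Modal class: 12 – <16 (highest frequency 26).
d₁ = 26 − 18 = 8, d₂ = 26 − 19 = 7
Mode ≈ 12 + (8/(8+7)) × 4 = 12 + 2.1333 = 14.1333

14.13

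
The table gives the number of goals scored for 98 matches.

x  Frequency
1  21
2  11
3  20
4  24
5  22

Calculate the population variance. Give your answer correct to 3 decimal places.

Values: 1, 2, 3, 4, 5
n = 98, Σfx = 309, mean = 3.1531
Σfx² = 1179
Σf(x − x̄)² = Σfx² − (Σfx)²/n = 1179 − 309²/98 = 204.7041
Population variance = 204.7041 / 98 = 2.0888

2.089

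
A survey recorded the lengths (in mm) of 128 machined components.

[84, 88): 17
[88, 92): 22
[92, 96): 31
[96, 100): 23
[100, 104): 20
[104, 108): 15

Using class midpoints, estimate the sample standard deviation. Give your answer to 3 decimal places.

Midpoints: 86, 90, 94, 98, 102, 106
n = 128, Σfm = 12240, mean = 95.6250
Σfm² = 1175360
Σf(m − x̄)² = Σfm² − (Σfm)²/n = 1175360 − 12240²/128 = 4910.0000
Sample variance = 4910.0000 / 127 = 38.6614
Standard deviation = √38.6614 = 6.2178

6.218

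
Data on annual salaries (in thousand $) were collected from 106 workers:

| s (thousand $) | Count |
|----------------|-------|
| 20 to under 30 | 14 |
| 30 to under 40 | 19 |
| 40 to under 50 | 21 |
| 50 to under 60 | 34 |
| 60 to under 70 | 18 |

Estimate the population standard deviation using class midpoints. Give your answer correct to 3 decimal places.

Midpoints: 25, 35, 45, 55, 65
n = 106, Σfm = 5000, mean = 47.1698
Σfm² = 253450
Σf(m − x̄)² = Σfm² − (Σfm)²/n = 253450 − 5000²/106 = 17600.9434
Population variance = 17600.9434 / 106 = 166.0466
Standard deviation = √166.0466 = 12.8859

12.886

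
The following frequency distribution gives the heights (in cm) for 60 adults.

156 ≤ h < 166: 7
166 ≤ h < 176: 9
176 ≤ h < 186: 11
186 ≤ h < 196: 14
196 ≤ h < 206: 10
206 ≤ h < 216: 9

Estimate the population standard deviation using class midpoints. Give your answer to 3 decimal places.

15.702

Midpoints: 161, 171, 181, 191, 201, 211
n = 60, Σfm = 11240, mean = 187.3333
Σfm² = 2120420
Σf(m − x̄)² = Σfm² − (Σfm)²/n = 2120420 − 11240²/60 = 14793.3333
Population variance = 14793.3333 / 60 = 246.5556
Standard deviation = √246.5556 = 15.7021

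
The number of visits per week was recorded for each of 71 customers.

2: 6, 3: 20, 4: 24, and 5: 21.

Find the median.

Cumulative frequencies: 6, 26, 50, 71
n = 71, so the median is the value in position (n+1)/2 = 36.
Position 36 falls at value 4.

4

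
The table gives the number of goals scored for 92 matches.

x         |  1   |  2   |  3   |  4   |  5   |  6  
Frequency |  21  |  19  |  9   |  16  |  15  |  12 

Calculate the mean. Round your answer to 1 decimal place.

Values: 1, 2, 3, 4, 5, 6
Σfx = 21×1 + 19×2 + 9×3 + 16×4 + 15×5 + 12×6 = 297
n = Σf = 92
Mean = 297 / 92 = 3.2283

3.2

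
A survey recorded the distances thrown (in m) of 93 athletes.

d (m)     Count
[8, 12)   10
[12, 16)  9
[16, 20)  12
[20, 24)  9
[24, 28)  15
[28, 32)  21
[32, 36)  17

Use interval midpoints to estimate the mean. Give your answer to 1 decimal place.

Midpoints: 10, 14, 18, 22, 26, 30, 34
Σfm = 10×10 + 9×14 + 12×18 + 9×22 + 15×26 + 21×30 + 17×34 = 2238
n = Σf = 93
Mean = 2238 / 93 = 24.0645

24.1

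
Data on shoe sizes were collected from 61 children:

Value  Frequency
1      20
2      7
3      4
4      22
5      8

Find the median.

Cumulative frequencies: 20, 27, 31, 53, 61
n = 61, so the median is the value in position (n+1)/2 = 31.
Position 31 falls at value 3.

3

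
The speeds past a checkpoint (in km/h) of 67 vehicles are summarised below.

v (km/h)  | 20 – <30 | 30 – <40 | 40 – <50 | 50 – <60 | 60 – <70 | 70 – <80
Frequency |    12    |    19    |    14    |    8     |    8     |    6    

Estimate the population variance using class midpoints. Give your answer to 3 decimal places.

Midpoints: 25, 35, 45, 55, 65, 75
n = 67, Σfm = 3005, mean = 44.8507
Σfm² = 150875
Σf(m − x̄)² = Σfm² − (Σfm)²/n = 150875 − 3005²/67 = 16098.5075
Population variance = 16098.5075 / 67 = 240.2762

240.276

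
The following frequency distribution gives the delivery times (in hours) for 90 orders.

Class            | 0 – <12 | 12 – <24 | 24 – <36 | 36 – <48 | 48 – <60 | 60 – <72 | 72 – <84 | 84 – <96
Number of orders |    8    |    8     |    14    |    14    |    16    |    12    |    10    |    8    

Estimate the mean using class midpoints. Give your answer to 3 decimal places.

48.400

Midpoints: 6, 18, 30, 42, 54, 66, 78, 90
Σfm = 8×6 + 8×18 + 14×30 + 14×42 + 16×54 + 12×66 + 10×78 + 8×90 = 4356
n = Σf = 90
Mean = 4356 / 90 = 48.4000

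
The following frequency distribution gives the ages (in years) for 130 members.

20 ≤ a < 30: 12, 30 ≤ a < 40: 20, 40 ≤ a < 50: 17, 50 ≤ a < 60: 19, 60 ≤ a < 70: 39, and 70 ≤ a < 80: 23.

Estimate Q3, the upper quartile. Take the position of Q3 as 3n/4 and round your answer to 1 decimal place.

Cumulative frequencies: 12, 32, 49, 68, 107, 130
n = 130; position = 3n/4 = 97.5.
This falls in the class 60 ≤ a < 70: L = 60, F = 68, f = 39, h = 10.
Upper quartile ≈ 60 + ((97.5 − 68) / 39) × 10 = 67.5641

67.6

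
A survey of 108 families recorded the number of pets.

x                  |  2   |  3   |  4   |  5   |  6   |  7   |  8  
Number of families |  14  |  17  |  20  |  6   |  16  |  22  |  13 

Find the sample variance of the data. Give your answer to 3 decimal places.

Values: 2, 3, 4, 5, 6, 7, 8
n = 108, Σfx = 543, mean = 5.0278
Σfx² = 3165
Σf(x − x̄)² = Σfx² − (Σfx)²/n = 3165 − 543²/108 = 434.9167
Sample variance = 434.9167 / 107 = 4.0646

4.065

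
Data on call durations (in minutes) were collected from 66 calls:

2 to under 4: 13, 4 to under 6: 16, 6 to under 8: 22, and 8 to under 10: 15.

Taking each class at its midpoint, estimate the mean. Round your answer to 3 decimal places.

Midpoints: 3, 5, 7, 9
Σfm = 13×3 + 16×5 + 22×7 + 15×9 = 408
n = Σf = 66
Mean = 408 / 66 = 6.1818

6.182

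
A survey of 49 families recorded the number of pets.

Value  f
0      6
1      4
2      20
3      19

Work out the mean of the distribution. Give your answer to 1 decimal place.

Values: 0, 1, 2, 3
Σfx = 6×0 + 4×1 + 20×2 + 19×3 = 101
n = Σf = 49
Mean = 101 / 49 = 2.0612

2.1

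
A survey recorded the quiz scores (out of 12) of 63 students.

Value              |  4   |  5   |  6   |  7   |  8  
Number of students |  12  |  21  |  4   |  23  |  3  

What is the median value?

Cumulative frequencies: 12, 33, 37, 60, 63
n = 63, so the median is the value in position (n+1)/2 = 32.
Position 32 falls at value 5.

5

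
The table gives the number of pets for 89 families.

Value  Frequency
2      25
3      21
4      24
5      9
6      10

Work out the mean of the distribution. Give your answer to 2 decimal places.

Values: 2, 3, 4, 5, 6
Σfx = 25×2 + 21×3 + 24×4 + 9×5 + 10×6 = 314
n = Σf = 89
Mean = 314 / 89 = 3.5281

3.53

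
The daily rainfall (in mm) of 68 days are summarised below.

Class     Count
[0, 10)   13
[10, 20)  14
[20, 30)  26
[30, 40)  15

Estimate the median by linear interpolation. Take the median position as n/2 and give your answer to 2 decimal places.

22.69

Cumulative frequencies: 13, 27, 53, 68
n = 68; position = n/2 = 34.
This falls in the class [20, 30): L = 20, F = 27, f = 26, h = 10.
Median ≈ 20 + ((34 − 27) / 26) × 10 = 22.6923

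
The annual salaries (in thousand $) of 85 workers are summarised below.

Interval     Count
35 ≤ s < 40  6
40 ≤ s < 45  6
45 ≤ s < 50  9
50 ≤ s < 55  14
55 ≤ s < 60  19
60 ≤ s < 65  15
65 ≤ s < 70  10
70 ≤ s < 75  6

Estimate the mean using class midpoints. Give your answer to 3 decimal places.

56.265

Midpoints: 37.5, 42.5, 47.5, 52.5, 57.5, 62.5, 67.5, 72.5
Σfm = 6×37.5 + 6×42.5 + 9×47.5 + 14×52.5 + 19×57.5 + 15×62.5 + 10×67.5 + 6×72.5 = 4782.5
n = Σf = 85
Mean = 4782.5 / 85 = 56.2647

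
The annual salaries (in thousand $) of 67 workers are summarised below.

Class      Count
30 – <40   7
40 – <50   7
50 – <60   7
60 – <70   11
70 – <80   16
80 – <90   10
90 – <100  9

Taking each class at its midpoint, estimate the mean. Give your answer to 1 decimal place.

Midpoints: 35, 45, 55, 65, 75, 85, 95
Σfm = 7×35 + 7×45 + 7×55 + 11×65 + 16×75 + 10×85 + 9×95 = 4565
n = Σf = 67
Mean = 4565 / 67 = 68.1343

68.1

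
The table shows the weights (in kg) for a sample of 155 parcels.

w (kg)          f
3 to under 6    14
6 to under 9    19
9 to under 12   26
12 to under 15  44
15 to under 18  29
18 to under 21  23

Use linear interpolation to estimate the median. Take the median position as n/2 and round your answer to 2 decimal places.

13.26

Cumulative frequencies: 14, 33, 59, 103, 132, 155
n = 155; position = n/2 = 77.5.
This falls in the class 12 to under 15: L = 12, F = 59, f = 44, h = 3.
Median ≈ 12 + ((77.5 − 59) / 44) × 3 = 13.2614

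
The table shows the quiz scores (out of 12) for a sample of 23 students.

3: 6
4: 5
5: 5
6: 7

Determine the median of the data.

5

Cumulative frequencies: 6, 11, 16, 23
n = 23, so the median is the value in position (n+1)/2 = 12.
Position 12 falls at value 5.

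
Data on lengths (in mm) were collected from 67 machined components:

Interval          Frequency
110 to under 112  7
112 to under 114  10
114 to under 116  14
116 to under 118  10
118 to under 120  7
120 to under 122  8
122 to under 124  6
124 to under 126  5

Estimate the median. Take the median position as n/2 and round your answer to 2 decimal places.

116.50

Cumulative frequencies: 7, 17, 31, 41, 48, 56, 62, 67
n = 67; position = n/2 = 33.5.
This falls in the class 116 to under 118: L = 116, F = 31, f = 10, h = 2.
Median ≈ 116 + ((33.5 − 31) / 10) × 2 = 116.5000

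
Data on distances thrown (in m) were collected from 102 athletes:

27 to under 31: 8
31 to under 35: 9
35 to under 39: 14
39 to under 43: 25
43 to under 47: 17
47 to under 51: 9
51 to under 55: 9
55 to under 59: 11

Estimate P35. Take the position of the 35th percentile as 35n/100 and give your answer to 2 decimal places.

Cumulative frequencies: 8, 17, 31, 56, 73, 82, 91, 102
n = 102; position = 35n/100 = 35.7.
This falls in the class 39 to under 43: L = 39, F = 31, f = 25, h = 4.
35th percentile ≈ 39 + ((35.7 − 31) / 25) × 4 = 39.7520

39.75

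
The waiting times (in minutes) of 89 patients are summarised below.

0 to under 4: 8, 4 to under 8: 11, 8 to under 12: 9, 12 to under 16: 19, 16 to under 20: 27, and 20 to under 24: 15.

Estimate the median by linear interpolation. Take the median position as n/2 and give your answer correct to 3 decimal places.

Cumulative frequencies: 8, 19, 28, 47, 74, 89
n = 89; position = n/2 = 44.5.
This falls in the class 12 to under 16: L = 12, F = 28, f = 19, h = 4.
Median ≈ 12 + ((44.5 − 28) / 19) × 4 = 15.4737

15.474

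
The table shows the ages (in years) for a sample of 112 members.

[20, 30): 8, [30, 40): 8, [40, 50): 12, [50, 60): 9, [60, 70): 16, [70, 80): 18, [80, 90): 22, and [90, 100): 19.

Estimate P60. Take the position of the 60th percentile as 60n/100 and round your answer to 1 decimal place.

Cumulative frequencies: 8, 16, 28, 37, 53, 71, 93, 112
n = 112; position = 60n/100 = 67.2.
This falls in the class [70, 80): L = 70, F = 53, f = 18, h = 10.
60th percentile ≈ 70 + ((67.2 − 53) / 18) × 10 = 77.8889

77.9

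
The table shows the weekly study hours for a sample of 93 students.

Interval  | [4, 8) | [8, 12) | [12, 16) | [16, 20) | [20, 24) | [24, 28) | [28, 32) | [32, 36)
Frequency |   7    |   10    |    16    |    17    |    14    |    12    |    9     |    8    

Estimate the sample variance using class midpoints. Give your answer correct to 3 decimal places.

Midpoints: 6, 10, 14, 18, 22, 26, 30, 34
n = 93, Σfm = 1834, mean = 19.7204
Σfm² = 42132
Σf(m − x̄)² = Σfm² − (Σfm)²/n = 42132 − 1834²/93 = 5964.7312
Sample variance = 5964.7312 / 92 = 64.8340

64.834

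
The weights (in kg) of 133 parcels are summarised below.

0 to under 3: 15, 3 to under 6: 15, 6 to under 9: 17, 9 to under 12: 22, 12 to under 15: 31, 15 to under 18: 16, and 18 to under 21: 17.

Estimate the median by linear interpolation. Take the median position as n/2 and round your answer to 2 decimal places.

Cumulative frequencies: 15, 30, 47, 69, 100, 116, 133
n = 133; position = n/2 = 66.5.
This falls in the class 9 to under 12: L = 9, F = 47, f = 22, h = 3.
Median ≈ 9 + ((66.5 − 47) / 22) × 3 = 11.6591

11.66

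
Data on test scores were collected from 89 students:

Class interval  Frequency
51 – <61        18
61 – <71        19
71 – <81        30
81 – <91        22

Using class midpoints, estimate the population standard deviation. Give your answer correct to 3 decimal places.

10.640

Midpoints: 56, 66, 76, 86
n = 89, Σfm = 6434, mean = 72.2921
Σfm² = 475204
Σf(m − x̄)² = Σfm² − (Σfm)²/n = 475204 − 6434²/89 = 10076.4045
Population variance = 10076.4045 / 89 = 113.2180
Standard deviation = √113.2180 = 10.6404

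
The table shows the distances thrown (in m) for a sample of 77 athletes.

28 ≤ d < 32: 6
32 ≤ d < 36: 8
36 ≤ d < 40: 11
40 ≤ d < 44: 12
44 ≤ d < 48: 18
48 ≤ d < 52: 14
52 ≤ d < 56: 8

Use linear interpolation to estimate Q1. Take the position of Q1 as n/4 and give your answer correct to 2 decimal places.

37.91

Cumulative frequencies: 6, 14, 25, 37, 55, 69, 77
n = 77; position = n/4 = 19.25.
This falls in the class 36 ≤ d < 40: L = 36, F = 14, f = 11, h = 4.
Lower quartile ≈ 36 + ((19.25 − 14) / 11) × 4 = 37.9091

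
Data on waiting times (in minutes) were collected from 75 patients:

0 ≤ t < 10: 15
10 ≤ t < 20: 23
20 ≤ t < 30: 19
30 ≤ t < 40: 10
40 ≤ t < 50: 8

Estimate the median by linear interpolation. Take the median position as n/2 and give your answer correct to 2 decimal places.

19.78

Cumulative frequencies: 15, 38, 57, 67, 75
n = 75; position = n/2 = 37.5.
This falls in the class 10 ≤ t < 20: L = 10, F = 15, f = 23, h = 10.
Median ≈ 10 + ((37.5 − 15) / 23) × 10 = 19.7826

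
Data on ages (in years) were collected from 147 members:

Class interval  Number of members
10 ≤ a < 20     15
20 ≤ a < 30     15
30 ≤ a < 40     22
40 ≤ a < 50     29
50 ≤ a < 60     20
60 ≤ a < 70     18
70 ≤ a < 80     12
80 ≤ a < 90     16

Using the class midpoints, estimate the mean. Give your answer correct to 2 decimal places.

49.01

Midpoints: 15, 25, 35, 45, 55, 65, 75, 85
Σfm = 15×15 + 15×25 + 22×35 + 29×45 + 20×55 + 18×65 + 12×75 + 16×85 = 7205
n = Σf = 147
Mean = 7205 / 147 = 49.0136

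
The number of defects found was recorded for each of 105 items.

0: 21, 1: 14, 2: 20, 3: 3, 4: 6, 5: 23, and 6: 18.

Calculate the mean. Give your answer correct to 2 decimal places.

Values: 0, 1, 2, 3, 4, 5, 6
Σfx = 21×0 + 14×1 + 20×2 + 3×3 + 6×4 + 23×5 + 18×6 = 310
n = Σf = 105
Mean = 310 / 105 = 2.9524

2.95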